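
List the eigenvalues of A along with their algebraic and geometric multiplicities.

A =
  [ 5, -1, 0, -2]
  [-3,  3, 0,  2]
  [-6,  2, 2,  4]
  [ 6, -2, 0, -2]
λ = 2: alg = 4, geom = 3

Step 1 — factor the characteristic polynomial to read off the algebraic multiplicities:
  χ_A(x) = (x - 2)^4

Step 2 — compute geometric multiplicities via the rank-nullity identity g(λ) = n − rank(A − λI):
  rank(A − (2)·I) = 1, so dim ker(A − (2)·I) = n − 1 = 3

Summary:
  λ = 2: algebraic multiplicity = 4, geometric multiplicity = 3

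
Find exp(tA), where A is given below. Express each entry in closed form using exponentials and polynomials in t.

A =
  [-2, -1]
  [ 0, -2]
e^{tA} =
  [exp(-2*t), -t*exp(-2*t)]
  [0, exp(-2*t)]

Strategy: write A = P · J · P⁻¹ where J is a Jordan canonical form, so e^{tA} = P · e^{tJ} · P⁻¹, and e^{tJ} can be computed block-by-block.

A has Jordan form
J =
  [-2,  1]
  [ 0, -2]
(up to reordering of blocks).

Per-block formulas:
  For a 2×2 Jordan block J_2(-2): exp(t · J_2(-2)) = e^(-2t)·(I + t·N), where N is the 2×2 nilpotent shift.

After assembling e^{tJ} and conjugating by P, we get:

e^{tA} =
  [exp(-2*t), -t*exp(-2*t)]
  [0, exp(-2*t)]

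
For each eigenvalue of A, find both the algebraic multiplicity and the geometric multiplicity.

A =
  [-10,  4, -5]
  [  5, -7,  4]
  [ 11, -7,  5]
λ = -4: alg = 3, geom = 1

Step 1 — factor the characteristic polynomial to read off the algebraic multiplicities:
  χ_A(x) = (x + 4)^3

Step 2 — compute geometric multiplicities via the rank-nullity identity g(λ) = n − rank(A − λI):
  rank(A − (-4)·I) = 2, so dim ker(A − (-4)·I) = n − 2 = 1

Summary:
  λ = -4: algebraic multiplicity = 3, geometric multiplicity = 1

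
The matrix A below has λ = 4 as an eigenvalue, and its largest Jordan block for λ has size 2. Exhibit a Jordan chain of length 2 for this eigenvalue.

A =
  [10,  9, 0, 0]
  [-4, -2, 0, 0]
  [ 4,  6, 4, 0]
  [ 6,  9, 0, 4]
A Jordan chain for λ = 4 of length 2:
v_1 = (6, -4, 4, 6)ᵀ
v_2 = (1, 0, 0, 0)ᵀ

Let N = A − (4)·I. We want v_2 with N^2 v_2 = 0 but N^1 v_2 ≠ 0; then v_{j-1} := N · v_j for j = 2, …, 2.

Pick v_2 = (1, 0, 0, 0)ᵀ.
Then v_1 = N · v_2 = (6, -4, 4, 6)ᵀ.

Sanity check: (A − (4)·I) v_1 = (0, 0, 0, 0)ᵀ = 0. ✓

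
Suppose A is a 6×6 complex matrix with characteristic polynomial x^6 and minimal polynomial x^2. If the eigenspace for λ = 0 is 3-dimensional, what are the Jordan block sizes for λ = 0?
Block sizes for λ = 0: [2, 2, 2]

Step 1 — from the characteristic polynomial, algebraic multiplicity of λ = 0 is 6. From dim ker(A − (0)·I) = 3, there are exactly 3 Jordan blocks for λ = 0.
Step 2 — from the minimal polynomial, the factor (x − 0)^2 tells us the largest block for λ = 0 has size 2.
Step 3 — with total size 6, 3 blocks, and largest block 2, the block sizes (in nonincreasing order) are [2, 2, 2].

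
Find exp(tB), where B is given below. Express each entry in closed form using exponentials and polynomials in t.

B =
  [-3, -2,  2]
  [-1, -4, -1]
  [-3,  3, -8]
e^{tB} =
  [2*t*exp(-5*t) + exp(-5*t), -2*t*exp(-5*t), 2*t*exp(-5*t)]
  [-t*exp(-5*t), t*exp(-5*t) + exp(-5*t), -t*exp(-5*t)]
  [-3*t*exp(-5*t), 3*t*exp(-5*t), -3*t*exp(-5*t) + exp(-5*t)]

Strategy: write B = P · J · P⁻¹ where J is a Jordan canonical form, so e^{tB} = P · e^{tJ} · P⁻¹, and e^{tJ} can be computed block-by-block.

B has Jordan form
J =
  [-5,  1,  0]
  [ 0, -5,  0]
  [ 0,  0, -5]
(up to reordering of blocks).

Per-block formulas:
  For a 2×2 Jordan block J_2(-5): exp(t · J_2(-5)) = e^(-5t)·(I + t·N), where N is the 2×2 nilpotent shift.
  For a 1×1 block at λ = -5: exp(t · [-5]) = [e^(-5t)].

After assembling e^{tJ} and conjugating by P, we get:

e^{tB} =
  [2*t*exp(-5*t) + exp(-5*t), -2*t*exp(-5*t), 2*t*exp(-5*t)]
  [-t*exp(-5*t), t*exp(-5*t) + exp(-5*t), -t*exp(-5*t)]
  [-3*t*exp(-5*t), 3*t*exp(-5*t), -3*t*exp(-5*t) + exp(-5*t)]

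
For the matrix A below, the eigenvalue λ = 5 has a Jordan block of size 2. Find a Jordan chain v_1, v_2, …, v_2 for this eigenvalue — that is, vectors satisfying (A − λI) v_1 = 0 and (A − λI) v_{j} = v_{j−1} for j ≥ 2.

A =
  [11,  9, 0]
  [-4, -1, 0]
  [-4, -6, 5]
A Jordan chain for λ = 5 of length 2:
v_1 = (6, -4, -4)ᵀ
v_2 = (1, 0, 0)ᵀ

Let N = A − (5)·I. We want v_2 with N^2 v_2 = 0 but N^1 v_2 ≠ 0; then v_{j-1} := N · v_j for j = 2, …, 2.

Pick v_2 = (1, 0, 0)ᵀ.
Then v_1 = N · v_2 = (6, -4, -4)ᵀ.

Sanity check: (A − (5)·I) v_1 = (0, 0, 0)ᵀ = 0. ✓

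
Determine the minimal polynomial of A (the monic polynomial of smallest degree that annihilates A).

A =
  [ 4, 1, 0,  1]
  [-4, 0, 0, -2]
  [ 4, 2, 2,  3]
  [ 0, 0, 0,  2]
x^2 - 4*x + 4

The characteristic polynomial is χ_A(x) = (x - 2)^4, so the eigenvalues are known. The minimal polynomial is
  m_A(x) = Π_λ (x − λ)^{k_λ}
where k_λ is the size of the *largest* Jordan block for λ (equivalently, the smallest k with (A − λI)^k v = 0 for every generalised eigenvector v of λ).

  λ = 2: largest Jordan block has size 2, contributing (x − 2)^2

So m_A(x) = (x - 2)^2 = x^2 - 4*x + 4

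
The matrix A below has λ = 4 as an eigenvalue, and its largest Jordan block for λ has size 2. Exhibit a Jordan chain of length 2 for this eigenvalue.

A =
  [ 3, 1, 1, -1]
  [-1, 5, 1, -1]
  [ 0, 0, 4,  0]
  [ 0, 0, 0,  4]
A Jordan chain for λ = 4 of length 2:
v_1 = (-1, -1, 0, 0)ᵀ
v_2 = (1, 0, 0, 0)ᵀ

Let N = A − (4)·I. We want v_2 with N^2 v_2 = 0 but N^1 v_2 ≠ 0; then v_{j-1} := N · v_j for j = 2, …, 2.

Pick v_2 = (1, 0, 0, 0)ᵀ.
Then v_1 = N · v_2 = (-1, -1, 0, 0)ᵀ.

Sanity check: (A − (4)·I) v_1 = (0, 0, 0, 0)ᵀ = 0. ✓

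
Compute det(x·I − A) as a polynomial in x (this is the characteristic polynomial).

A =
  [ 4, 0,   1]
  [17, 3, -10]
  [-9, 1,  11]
x^3 - 18*x^2 + 108*x - 216

Expanding det(x·I − A) (e.g. by cofactor expansion or by noting that A is similar to its Jordan form J, which has the same characteristic polynomial as A) gives
  χ_A(x) = x^3 - 18*x^2 + 108*x - 216
which factors as (x - 6)^3. The eigenvalues (with algebraic multiplicities) are λ = 6 with multiplicity 3.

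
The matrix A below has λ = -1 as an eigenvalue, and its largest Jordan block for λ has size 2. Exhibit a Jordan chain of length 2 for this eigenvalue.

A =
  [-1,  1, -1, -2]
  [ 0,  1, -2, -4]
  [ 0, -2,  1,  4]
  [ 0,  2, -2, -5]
A Jordan chain for λ = -1 of length 2:
v_1 = (1, 2, -2, 2)ᵀ
v_2 = (0, 1, 0, 0)ᵀ

Let N = A − (-1)·I. We want v_2 with N^2 v_2 = 0 but N^1 v_2 ≠ 0; then v_{j-1} := N · v_j for j = 2, …, 2.

Pick v_2 = (0, 1, 0, 0)ᵀ.
Then v_1 = N · v_2 = (1, 2, -2, 2)ᵀ.

Sanity check: (A − (-1)·I) v_1 = (0, 0, 0, 0)ᵀ = 0. ✓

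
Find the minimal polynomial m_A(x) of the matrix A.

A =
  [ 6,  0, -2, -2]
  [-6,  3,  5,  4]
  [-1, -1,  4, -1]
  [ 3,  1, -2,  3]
x^3 - 12*x^2 + 48*x - 64

The characteristic polynomial is χ_A(x) = (x - 4)^4, so the eigenvalues are known. The minimal polynomial is
  m_A(x) = Π_λ (x − λ)^{k_λ}
where k_λ is the size of the *largest* Jordan block for λ (equivalently, the smallest k with (A − λI)^k v = 0 for every generalised eigenvector v of λ).

  λ = 4: largest Jordan block has size 3, contributing (x − 4)^3

So m_A(x) = (x - 4)^3 = x^3 - 12*x^2 + 48*x - 64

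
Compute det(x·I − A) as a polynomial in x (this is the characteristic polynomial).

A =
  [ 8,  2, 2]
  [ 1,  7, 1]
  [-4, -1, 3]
x^3 - 18*x^2 + 108*x - 216

Expanding det(x·I − A) (e.g. by cofactor expansion or by noting that A is similar to its Jordan form J, which has the same characteristic polynomial as A) gives
  χ_A(x) = x^3 - 18*x^2 + 108*x - 216
which factors as (x - 6)^3. The eigenvalues (with algebraic multiplicities) are λ = 6 with multiplicity 3.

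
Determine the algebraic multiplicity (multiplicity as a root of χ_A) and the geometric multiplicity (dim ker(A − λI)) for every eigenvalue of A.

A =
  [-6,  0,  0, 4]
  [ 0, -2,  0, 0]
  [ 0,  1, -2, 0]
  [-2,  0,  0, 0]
λ = -4: alg = 1, geom = 1; λ = -2: alg = 3, geom = 2

Step 1 — factor the characteristic polynomial to read off the algebraic multiplicities:
  χ_A(x) = (x + 2)^3*(x + 4)

Step 2 — compute geometric multiplicities via the rank-nullity identity g(λ) = n − rank(A − λI):
  rank(A − (-4)·I) = 3, so dim ker(A − (-4)·I) = n − 3 = 1
  rank(A − (-2)·I) = 2, so dim ker(A − (-2)·I) = n − 2 = 2

Summary:
  λ = -4: algebraic multiplicity = 1, geometric multiplicity = 1
  λ = -2: algebraic multiplicity = 3, geometric multiplicity = 2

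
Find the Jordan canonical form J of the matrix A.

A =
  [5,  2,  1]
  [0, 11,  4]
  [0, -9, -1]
J_3(5)

The characteristic polynomial is
  det(x·I − A) = x^3 - 15*x^2 + 75*x - 125 = (x - 5)^3

Eigenvalues and multiplicities (the geometric multiplicity of λ is n − rank(A − λI), which equals the number of Jordan blocks for λ):
  λ = 5: algebraic multiplicity = 3, geometric multiplicity = 1

Determining the block sizes for each eigenvalue:
  λ = 5: one block (gm = 1), so the single block has size am = 3 → block sizes [3]

Assembling the blocks gives a Jordan form
J =
  [5, 1, 0]
  [0, 5, 1]
  [0, 0, 5]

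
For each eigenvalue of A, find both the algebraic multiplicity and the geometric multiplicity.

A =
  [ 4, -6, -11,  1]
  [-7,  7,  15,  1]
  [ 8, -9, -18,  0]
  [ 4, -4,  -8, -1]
λ = -5: alg = 1, geom = 1; λ = -1: alg = 3, geom = 1

Step 1 — factor the characteristic polynomial to read off the algebraic multiplicities:
  χ_A(x) = (x + 1)^3*(x + 5)

Step 2 — compute geometric multiplicities via the rank-nullity identity g(λ) = n − rank(A − λI):
  rank(A − (-5)·I) = 3, so dim ker(A − (-5)·I) = n − 3 = 1
  rank(A − (-1)·I) = 3, so dim ker(A − (-1)·I) = n − 3 = 1

Summary:
  λ = -5: algebraic multiplicity = 1, geometric multiplicity = 1
  λ = -1: algebraic multiplicity = 3, geometric multiplicity = 1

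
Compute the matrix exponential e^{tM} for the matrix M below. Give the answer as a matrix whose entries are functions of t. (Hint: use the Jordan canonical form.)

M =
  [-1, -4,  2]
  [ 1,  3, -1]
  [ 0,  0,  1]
e^{tM} =
  [-2*t*exp(t) + exp(t), -4*t*exp(t), 2*t*exp(t)]
  [t*exp(t), 2*t*exp(t) + exp(t), -t*exp(t)]
  [0, 0, exp(t)]

Strategy: write M = P · J · P⁻¹ where J is a Jordan canonical form, so e^{tM} = P · e^{tJ} · P⁻¹, and e^{tJ} can be computed block-by-block.

M has Jordan form
J =
  [1, 1, 0]
  [0, 1, 0]
  [0, 0, 1]
(up to reordering of blocks).

Per-block formulas:
  For a 2×2 Jordan block J_2(1): exp(t · J_2(1)) = e^(1t)·(I + t·N), where N is the 2×2 nilpotent shift.
  For a 1×1 block at λ = 1: exp(t · [1]) = [e^(1t)].

After assembling e^{tJ} and conjugating by P, we get:

e^{tM} =
  [-2*t*exp(t) + exp(t), -4*t*exp(t), 2*t*exp(t)]
  [t*exp(t), 2*t*exp(t) + exp(t), -t*exp(t)]
  [0, 0, exp(t)]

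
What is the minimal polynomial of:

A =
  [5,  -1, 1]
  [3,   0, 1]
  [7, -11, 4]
x^3 - 9*x^2 + 27*x - 27

The characteristic polynomial is χ_A(x) = (x - 3)^3, so the eigenvalues are known. The minimal polynomial is
  m_A(x) = Π_λ (x − λ)^{k_λ}
where k_λ is the size of the *largest* Jordan block for λ (equivalently, the smallest k with (A − λI)^k v = 0 for every generalised eigenvector v of λ).

  λ = 3: largest Jordan block has size 3, contributing (x − 3)^3

So m_A(x) = (x - 3)^3 = x^3 - 9*x^2 + 27*x - 27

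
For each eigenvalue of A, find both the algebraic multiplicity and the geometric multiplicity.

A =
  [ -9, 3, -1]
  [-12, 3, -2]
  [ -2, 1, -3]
λ = -3: alg = 3, geom = 1

Step 1 — factor the characteristic polynomial to read off the algebraic multiplicities:
  χ_A(x) = (x + 3)^3

Step 2 — compute geometric multiplicities via the rank-nullity identity g(λ) = n − rank(A − λI):
  rank(A − (-3)·I) = 2, so dim ker(A − (-3)·I) = n − 2 = 1

Summary:
  λ = -3: algebraic multiplicity = 3, geometric multiplicity = 1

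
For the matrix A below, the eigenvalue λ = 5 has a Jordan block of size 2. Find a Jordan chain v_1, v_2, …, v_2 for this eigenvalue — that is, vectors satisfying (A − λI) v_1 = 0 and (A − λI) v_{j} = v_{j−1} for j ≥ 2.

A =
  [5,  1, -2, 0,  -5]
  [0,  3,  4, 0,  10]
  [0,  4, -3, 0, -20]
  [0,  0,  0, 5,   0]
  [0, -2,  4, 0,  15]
A Jordan chain for λ = 5 of length 2:
v_1 = (1, -2, 4, 0, -2)ᵀ
v_2 = (0, 1, 0, 0, 0)ᵀ

Let N = A − (5)·I. We want v_2 with N^2 v_2 = 0 but N^1 v_2 ≠ 0; then v_{j-1} := N · v_j for j = 2, …, 2.

Pick v_2 = (0, 1, 0, 0, 0)ᵀ.
Then v_1 = N · v_2 = (1, -2, 4, 0, -2)ᵀ.

Sanity check: (A − (5)·I) v_1 = (0, 0, 0, 0, 0)ᵀ = 0. ✓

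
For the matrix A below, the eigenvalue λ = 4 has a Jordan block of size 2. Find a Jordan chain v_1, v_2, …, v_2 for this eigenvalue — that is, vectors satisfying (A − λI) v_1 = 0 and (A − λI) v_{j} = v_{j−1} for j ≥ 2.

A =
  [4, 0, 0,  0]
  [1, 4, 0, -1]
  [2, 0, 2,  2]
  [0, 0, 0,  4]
A Jordan chain for λ = 4 of length 2:
v_1 = (0, 1, 0, 0)ᵀ
v_2 = (1, 0, 1, 0)ᵀ

Let N = A − (4)·I. We want v_2 with N^2 v_2 = 0 but N^1 v_2 ≠ 0; then v_{j-1} := N · v_j for j = 2, …, 2.

Pick v_2 = (1, 0, 1, 0)ᵀ.
Then v_1 = N · v_2 = (0, 1, 0, 0)ᵀ.

Sanity check: (A − (4)·I) v_1 = (0, 0, 0, 0)ᵀ = 0. ✓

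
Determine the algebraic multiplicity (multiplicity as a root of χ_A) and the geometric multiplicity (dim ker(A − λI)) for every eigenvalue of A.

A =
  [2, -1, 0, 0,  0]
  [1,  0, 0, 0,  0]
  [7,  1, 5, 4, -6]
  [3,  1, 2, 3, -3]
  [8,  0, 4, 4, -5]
λ = 1: alg = 5, geom = 3

Step 1 — factor the characteristic polynomial to read off the algebraic multiplicities:
  χ_A(x) = (x - 1)^5

Step 2 — compute geometric multiplicities via the rank-nullity identity g(λ) = n − rank(A − λI):
  rank(A − (1)·I) = 2, so dim ker(A − (1)·I) = n − 2 = 3

Summary:
  λ = 1: algebraic multiplicity = 5, geometric multiplicity = 3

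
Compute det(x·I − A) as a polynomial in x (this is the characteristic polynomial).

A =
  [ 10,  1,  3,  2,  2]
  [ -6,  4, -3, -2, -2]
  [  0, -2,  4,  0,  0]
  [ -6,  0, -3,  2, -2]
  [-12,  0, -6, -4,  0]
x^5 - 20*x^4 + 160*x^3 - 640*x^2 + 1280*x - 1024

Expanding det(x·I − A) (e.g. by cofactor expansion or by noting that A is similar to its Jordan form J, which has the same characteristic polynomial as A) gives
  χ_A(x) = x^5 - 20*x^4 + 160*x^3 - 640*x^2 + 1280*x - 1024
which factors as (x - 4)^5. The eigenvalues (with algebraic multiplicities) are λ = 4 with multiplicity 5.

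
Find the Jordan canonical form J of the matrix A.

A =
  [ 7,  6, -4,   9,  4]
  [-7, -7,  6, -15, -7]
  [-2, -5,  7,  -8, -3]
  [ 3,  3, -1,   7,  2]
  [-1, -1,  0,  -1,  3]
J_3(3) ⊕ J_2(4)

The characteristic polynomial is
  det(x·I − A) = x^5 - 17*x^4 + 115*x^3 - 387*x^2 + 648*x - 432 = (x - 4)^2*(x - 3)^3

Eigenvalues and multiplicities (the geometric multiplicity of λ is n − rank(A − λI), which equals the number of Jordan blocks for λ):
  λ = 3: algebraic multiplicity = 3, geometric multiplicity = 1
  λ = 4: algebraic multiplicity = 2, geometric multiplicity = 1

Determining the block sizes for each eigenvalue:
  λ = 3: one block (gm = 1), so the single block has size am = 3 → block sizes [3]
  λ = 4: one block (gm = 1), so the single block has size am = 2 → block sizes [2]

Assembling the blocks gives a Jordan form
J =
  [3, 1, 0, 0, 0]
  [0, 3, 1, 0, 0]
  [0, 0, 3, 0, 0]
  [0, 0, 0, 4, 1]
  [0, 0, 0, 0, 4]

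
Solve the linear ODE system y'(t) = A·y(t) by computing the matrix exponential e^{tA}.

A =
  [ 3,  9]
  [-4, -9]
e^{tA} =
  [6*t*exp(-3*t) + exp(-3*t), 9*t*exp(-3*t)]
  [-4*t*exp(-3*t), -6*t*exp(-3*t) + exp(-3*t)]

Strategy: write A = P · J · P⁻¹ where J is a Jordan canonical form, so e^{tA} = P · e^{tJ} · P⁻¹, and e^{tJ} can be computed block-by-block.

A has Jordan form
J =
  [-3,  1]
  [ 0, -3]
(up to reordering of blocks).

Per-block formulas:
  For a 2×2 Jordan block J_2(-3): exp(t · J_2(-3)) = e^(-3t)·(I + t·N), where N is the 2×2 nilpotent shift.

After assembling e^{tJ} and conjugating by P, we get:

e^{tA} =
  [6*t*exp(-3*t) + exp(-3*t), 9*t*exp(-3*t)]
  [-4*t*exp(-3*t), -6*t*exp(-3*t) + exp(-3*t)]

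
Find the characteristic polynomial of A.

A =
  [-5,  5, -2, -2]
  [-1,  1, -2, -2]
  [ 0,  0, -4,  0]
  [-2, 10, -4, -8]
x^4 + 16*x^3 + 96*x^2 + 256*x + 256

Expanding det(x·I − A) (e.g. by cofactor expansion or by noting that A is similar to its Jordan form J, which has the same characteristic polynomial as A) gives
  χ_A(x) = x^4 + 16*x^3 + 96*x^2 + 256*x + 256
which factors as (x + 4)^4. The eigenvalues (with algebraic multiplicities) are λ = -4 with multiplicity 4.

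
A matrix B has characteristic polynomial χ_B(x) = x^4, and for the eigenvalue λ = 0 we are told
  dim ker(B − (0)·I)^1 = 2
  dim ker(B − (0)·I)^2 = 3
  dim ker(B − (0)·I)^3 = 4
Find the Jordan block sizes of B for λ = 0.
Block sizes for λ = 0: [3, 1]

From the dimensions of kernels of powers, the number of Jordan blocks of size at least j is d_j − d_{j−1} where d_j = dim ker(N^j) (with d_0 = 0). Computing the differences gives [2, 1, 1].
The number of blocks of size exactly k is (#blocks of size ≥ k) − (#blocks of size ≥ k + 1), so the partition is: 1 block(s) of size 1, 1 block(s) of size 3.
In nonincreasing order the block sizes are [3, 1].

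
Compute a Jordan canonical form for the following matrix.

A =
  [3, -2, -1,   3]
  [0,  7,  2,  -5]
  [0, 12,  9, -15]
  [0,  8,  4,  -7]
J_3(3) ⊕ J_1(3)

The characteristic polynomial is
  det(x·I − A) = x^4 - 12*x^3 + 54*x^2 - 108*x + 81 = (x - 3)^4

Eigenvalues and multiplicities (the geometric multiplicity of λ is n − rank(A − λI), which equals the number of Jordan blocks for λ):
  λ = 3: algebraic multiplicity = 4, geometric multiplicity = 2

Determining the block sizes for each eigenvalue:
  λ = 3: with am = 4 and gm = 2, the partition is not yet determined (e.g. several partitions of 4 into 2 parts exist). Let N = A − (3)·I. Computing rank(N^1) = 2, rank(N^2) = 1, rank(N^3) = 0; the number of blocks of size ≥ j is rank(N^{j−1}) − rank(N^j), giving [2, 1, 1]. So we have 1 block(s) of size 3, 1 block(s) of size 1 → block sizes [3, 1]

Assembling the blocks gives a Jordan form
J =
  [3, 1, 0, 0]
  [0, 3, 1, 0]
  [0, 0, 3, 0]
  [0, 0, 0, 3]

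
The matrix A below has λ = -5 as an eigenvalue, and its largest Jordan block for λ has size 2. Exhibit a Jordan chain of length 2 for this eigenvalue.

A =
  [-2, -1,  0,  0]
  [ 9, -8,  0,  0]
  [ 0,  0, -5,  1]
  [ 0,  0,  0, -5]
A Jordan chain for λ = -5 of length 2:
v_1 = (3, 9, 0, 0)ᵀ
v_2 = (1, 0, 0, 0)ᵀ

Let N = A − (-5)·I. We want v_2 with N^2 v_2 = 0 but N^1 v_2 ≠ 0; then v_{j-1} := N · v_j for j = 2, …, 2.

Pick v_2 = (1, 0, 0, 0)ᵀ.
Then v_1 = N · v_2 = (3, 9, 0, 0)ᵀ.

Sanity check: (A − (-5)·I) v_1 = (0, 0, 0, 0)ᵀ = 0. ✓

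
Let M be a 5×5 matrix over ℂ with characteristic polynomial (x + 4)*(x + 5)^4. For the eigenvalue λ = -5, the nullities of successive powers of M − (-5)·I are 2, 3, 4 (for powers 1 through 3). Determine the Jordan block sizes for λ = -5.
Block sizes for λ = -5: [3, 1]

From the dimensions of kernels of powers, the number of Jordan blocks of size at least j is d_j − d_{j−1} where d_j = dim ker(N^j) (with d_0 = 0). Computing the differences gives [2, 1, 1].
The number of blocks of size exactly k is (#blocks of size ≥ k) − (#blocks of size ≥ k + 1), so the partition is: 1 block(s) of size 1, 1 block(s) of size 3.
In nonincreasing order the block sizes are [3, 1].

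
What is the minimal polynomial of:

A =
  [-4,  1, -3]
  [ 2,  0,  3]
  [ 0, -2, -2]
x^3 + 6*x^2 + 12*x + 8

The characteristic polynomial is χ_A(x) = (x + 2)^3, so the eigenvalues are known. The minimal polynomial is
  m_A(x) = Π_λ (x − λ)^{k_λ}
where k_λ is the size of the *largest* Jordan block for λ (equivalently, the smallest k with (A − λI)^k v = 0 for every generalised eigenvector v of λ).

  λ = -2: largest Jordan block has size 3, contributing (x + 2)^3

So m_A(x) = (x + 2)^3 = x^3 + 6*x^2 + 12*x + 8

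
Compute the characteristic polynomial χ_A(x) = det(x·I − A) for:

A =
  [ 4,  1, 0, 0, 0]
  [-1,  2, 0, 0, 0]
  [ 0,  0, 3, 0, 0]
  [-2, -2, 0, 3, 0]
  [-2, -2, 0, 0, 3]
x^5 - 15*x^4 + 90*x^3 - 270*x^2 + 405*x - 243

Expanding det(x·I − A) (e.g. by cofactor expansion or by noting that A is similar to its Jordan form J, which has the same characteristic polynomial as A) gives
  χ_A(x) = x^5 - 15*x^4 + 90*x^3 - 270*x^2 + 405*x - 243
which factors as (x - 3)^5. The eigenvalues (with algebraic multiplicities) are λ = 3 with multiplicity 5.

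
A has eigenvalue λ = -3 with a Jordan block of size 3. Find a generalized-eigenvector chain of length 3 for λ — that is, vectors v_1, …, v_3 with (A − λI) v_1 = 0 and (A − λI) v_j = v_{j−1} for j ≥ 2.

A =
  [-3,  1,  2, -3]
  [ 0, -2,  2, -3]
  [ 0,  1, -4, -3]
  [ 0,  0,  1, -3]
A Jordan chain for λ = -3 of length 3:
v_1 = (3, 3, 0, 1)ᵀ
v_2 = (1, 1, 1, 0)ᵀ
v_3 = (0, 1, 0, 0)ᵀ

Let N = A − (-3)·I. We want v_3 with N^3 v_3 = 0 but N^2 v_3 ≠ 0; then v_{j-1} := N · v_j for j = 3, …, 2.

Pick v_3 = (0, 1, 0, 0)ᵀ.
Then v_2 = N · v_3 = (1, 1, 1, 0)ᵀ.
Then v_1 = N · v_2 = (3, 3, 0, 1)ᵀ.

Sanity check: (A − (-3)·I) v_1 = (0, 0, 0, 0)ᵀ = 0. ✓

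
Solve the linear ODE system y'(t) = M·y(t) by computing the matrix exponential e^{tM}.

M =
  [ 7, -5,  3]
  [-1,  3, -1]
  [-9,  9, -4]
e^{tM} =
  [3*t^2*exp(2*t)/2 + 5*t*exp(2*t) + exp(2*t), -3*t^2*exp(2*t)/2 - 5*t*exp(2*t), t^2*exp(2*t) + 3*t*exp(2*t)]
  [3*t^2*exp(2*t)/2 - t*exp(2*t), -3*t^2*exp(2*t)/2 + t*exp(2*t) + exp(2*t), t^2*exp(2*t) - t*exp(2*t)]
  [-9*t*exp(2*t), 9*t*exp(2*t), -6*t*exp(2*t) + exp(2*t)]

Strategy: write M = P · J · P⁻¹ where J is a Jordan canonical form, so e^{tM} = P · e^{tJ} · P⁻¹, and e^{tJ} can be computed block-by-block.

M has Jordan form
J =
  [2, 1, 0]
  [0, 2, 1]
  [0, 0, 2]
(up to reordering of blocks).

Per-block formulas:
  For a 3×3 Jordan block J_3(2): exp(t · J_3(2)) = e^(2t)·(I + t·N + (t^2/2)·N^2), where N is the 3×3 nilpotent shift.

After assembling e^{tJ} and conjugating by P, we get:

e^{tM} =
  [3*t^2*exp(2*t)/2 + 5*t*exp(2*t) + exp(2*t), -3*t^2*exp(2*t)/2 - 5*t*exp(2*t), t^2*exp(2*t) + 3*t*exp(2*t)]
  [3*t^2*exp(2*t)/2 - t*exp(2*t), -3*t^2*exp(2*t)/2 + t*exp(2*t) + exp(2*t), t^2*exp(2*t) - t*exp(2*t)]
  [-9*t*exp(2*t), 9*t*exp(2*t), -6*t*exp(2*t) + exp(2*t)]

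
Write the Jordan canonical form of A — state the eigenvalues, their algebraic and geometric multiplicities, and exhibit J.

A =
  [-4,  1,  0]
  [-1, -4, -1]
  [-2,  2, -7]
J_3(-5)

The characteristic polynomial is
  det(x·I − A) = x^3 + 15*x^2 + 75*x + 125 = (x + 5)^3

Eigenvalues and multiplicities (the geometric multiplicity of λ is n − rank(A − λI), which equals the number of Jordan blocks for λ):
  λ = -5: algebraic multiplicity = 3, geometric multiplicity = 1

Determining the block sizes for each eigenvalue:
  λ = -5: one block (gm = 1), so the single block has size am = 3 → block sizes [3]

Assembling the blocks gives a Jordan form
J =
  [-5,  1,  0]
  [ 0, -5,  1]
  [ 0,  0, -5]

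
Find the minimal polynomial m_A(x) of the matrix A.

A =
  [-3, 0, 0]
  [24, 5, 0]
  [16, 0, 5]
x^2 - 2*x - 15

The characteristic polynomial is χ_A(x) = (x - 5)^2*(x + 3), so the eigenvalues are known. The minimal polynomial is
  m_A(x) = Π_λ (x − λ)^{k_λ}
where k_λ is the size of the *largest* Jordan block for λ (equivalently, the smallest k with (A − λI)^k v = 0 for every generalised eigenvector v of λ).

  λ = -3: largest Jordan block has size 1, contributing (x + 3)
  λ = 5: largest Jordan block has size 1, contributing (x − 5)

So m_A(x) = (x - 5)*(x + 3) = x^2 - 2*x - 15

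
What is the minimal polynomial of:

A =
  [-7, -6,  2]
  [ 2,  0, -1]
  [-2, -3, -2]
x^2 + 6*x + 9

The characteristic polynomial is χ_A(x) = (x + 3)^3, so the eigenvalues are known. The minimal polynomial is
  m_A(x) = Π_λ (x − λ)^{k_λ}
where k_λ is the size of the *largest* Jordan block for λ (equivalently, the smallest k with (A − λI)^k v = 0 for every generalised eigenvector v of λ).

  λ = -3: largest Jordan block has size 2, contributing (x + 3)^2

So m_A(x) = (x + 3)^2 = x^2 + 6*x + 9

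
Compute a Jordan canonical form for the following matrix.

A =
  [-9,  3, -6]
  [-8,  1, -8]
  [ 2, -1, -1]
J_2(-3) ⊕ J_1(-3)

The characteristic polynomial is
  det(x·I − A) = x^3 + 9*x^2 + 27*x + 27 = (x + 3)^3

Eigenvalues and multiplicities (the geometric multiplicity of λ is n − rank(A − λI), which equals the number of Jordan blocks for λ):
  λ = -3: algebraic multiplicity = 3, geometric multiplicity = 2

Determining the block sizes for each eigenvalue:
  λ = -3: 2 blocks summing to 3 forces exactly one block of size 2 and the rest size 1 → block sizes [2, 1]

Assembling the blocks gives a Jordan form
J =
  [-3,  1,  0]
  [ 0, -3,  0]
  [ 0,  0, -3]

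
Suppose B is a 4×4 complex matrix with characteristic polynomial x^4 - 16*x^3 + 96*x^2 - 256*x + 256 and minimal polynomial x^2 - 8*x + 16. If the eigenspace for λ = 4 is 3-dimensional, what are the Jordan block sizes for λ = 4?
Block sizes for λ = 4: [2, 1, 1]

Step 1 — from the characteristic polynomial, algebraic multiplicity of λ = 4 is 4. From dim ker(B − (4)·I) = 3, there are exactly 3 Jordan blocks for λ = 4.
Step 2 — from the minimal polynomial, the factor (x − 4)^2 tells us the largest block for λ = 4 has size 2.
Step 3 — with total size 4, 3 blocks, and largest block 2, the block sizes (in nonincreasing order) are [2, 1, 1].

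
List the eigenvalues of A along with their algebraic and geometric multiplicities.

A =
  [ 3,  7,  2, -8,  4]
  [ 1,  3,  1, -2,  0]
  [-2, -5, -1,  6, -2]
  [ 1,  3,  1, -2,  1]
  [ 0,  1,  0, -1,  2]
λ = 1: alg = 5, geom = 2

Step 1 — factor the characteristic polynomial to read off the algebraic multiplicities:
  χ_A(x) = (x - 1)^5

Step 2 — compute geometric multiplicities via the rank-nullity identity g(λ) = n − rank(A − λI):
  rank(A − (1)·I) = 3, so dim ker(A − (1)·I) = n − 3 = 2

Summary:
  λ = 1: algebraic multiplicity = 5, geometric multiplicity = 2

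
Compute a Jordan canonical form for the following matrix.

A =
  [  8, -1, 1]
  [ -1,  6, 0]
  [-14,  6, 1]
J_3(5)

The characteristic polynomial is
  det(x·I − A) = x^3 - 15*x^2 + 75*x - 125 = (x - 5)^3

Eigenvalues and multiplicities (the geometric multiplicity of λ is n − rank(A − λI), which equals the number of Jordan blocks for λ):
  λ = 5: algebraic multiplicity = 3, geometric multiplicity = 1

Determining the block sizes for each eigenvalue:
  λ = 5: one block (gm = 1), so the single block has size am = 3 → block sizes [3]

Assembling the blocks gives a Jordan form
J =
  [5, 1, 0]
  [0, 5, 1]
  [0, 0, 5]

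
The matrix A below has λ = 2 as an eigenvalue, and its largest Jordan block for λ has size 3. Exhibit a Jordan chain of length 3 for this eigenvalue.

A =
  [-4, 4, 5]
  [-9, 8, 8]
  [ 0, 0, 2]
A Jordan chain for λ = 2 of length 3:
v_1 = (2, 3, 0)ᵀ
v_2 = (5, 8, 0)ᵀ
v_3 = (0, 0, 1)ᵀ

Let N = A − (2)·I. We want v_3 with N^3 v_3 = 0 but N^2 v_3 ≠ 0; then v_{j-1} := N · v_j for j = 3, …, 2.

Pick v_3 = (0, 0, 1)ᵀ.
Then v_2 = N · v_3 = (5, 8, 0)ᵀ.
Then v_1 = N · v_2 = (2, 3, 0)ᵀ.

Sanity check: (A − (2)·I) v_1 = (0, 0, 0)ᵀ = 0. ✓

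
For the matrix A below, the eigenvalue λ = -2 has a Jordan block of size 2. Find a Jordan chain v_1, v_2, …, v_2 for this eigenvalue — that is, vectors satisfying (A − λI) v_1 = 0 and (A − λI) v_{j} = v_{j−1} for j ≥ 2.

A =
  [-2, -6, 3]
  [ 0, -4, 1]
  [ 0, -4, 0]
A Jordan chain for λ = -2 of length 2:
v_1 = (-6, -2, -4)ᵀ
v_2 = (0, 1, 0)ᵀ

Let N = A − (-2)·I. We want v_2 with N^2 v_2 = 0 but N^1 v_2 ≠ 0; then v_{j-1} := N · v_j for j = 2, …, 2.

Pick v_2 = (0, 1, 0)ᵀ.
Then v_1 = N · v_2 = (-6, -2, -4)ᵀ.

Sanity check: (A − (-2)·I) v_1 = (0, 0, 0)ᵀ = 0. ✓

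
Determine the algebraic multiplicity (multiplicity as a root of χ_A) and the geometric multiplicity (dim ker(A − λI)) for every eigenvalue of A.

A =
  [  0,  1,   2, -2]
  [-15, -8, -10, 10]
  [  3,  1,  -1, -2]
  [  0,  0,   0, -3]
λ = -3: alg = 4, geom = 3

Step 1 — factor the characteristic polynomial to read off the algebraic multiplicities:
  χ_A(x) = (x + 3)^4

Step 2 — compute geometric multiplicities via the rank-nullity identity g(λ) = n − rank(A − λI):
  rank(A − (-3)·I) = 1, so dim ker(A − (-3)·I) = n − 1 = 3

Summary:
  λ = -3: algebraic multiplicity = 4, geometric multiplicity = 3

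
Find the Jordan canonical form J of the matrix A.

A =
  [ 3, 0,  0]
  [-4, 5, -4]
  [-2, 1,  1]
J_2(3) ⊕ J_1(3)

The characteristic polynomial is
  det(x·I − A) = x^3 - 9*x^2 + 27*x - 27 = (x - 3)^3

Eigenvalues and multiplicities (the geometric multiplicity of λ is n − rank(A − λI), which equals the number of Jordan blocks for λ):
  λ = 3: algebraic multiplicity = 3, geometric multiplicity = 2

Determining the block sizes for each eigenvalue:
  λ = 3: 2 blocks summing to 3 forces exactly one block of size 2 and the rest size 1 → block sizes [2, 1]

Assembling the blocks gives a Jordan form
J =
  [3, 1, 0]
  [0, 3, 0]
  [0, 0, 3]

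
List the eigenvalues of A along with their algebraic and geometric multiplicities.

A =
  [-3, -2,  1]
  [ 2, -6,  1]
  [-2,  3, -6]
λ = -5: alg = 3, geom = 1

Step 1 — factor the characteristic polynomial to read off the algebraic multiplicities:
  χ_A(x) = (x + 5)^3

Step 2 — compute geometric multiplicities via the rank-nullity identity g(λ) = n − rank(A − λI):
  rank(A − (-5)·I) = 2, so dim ker(A − (-5)·I) = n − 2 = 1

Summary:
  λ = -5: algebraic multiplicity = 3, geometric multiplicity = 1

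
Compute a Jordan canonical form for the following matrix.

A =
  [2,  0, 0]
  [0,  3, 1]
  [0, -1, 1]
J_2(2) ⊕ J_1(2)

The characteristic polynomial is
  det(x·I − A) = x^3 - 6*x^2 + 12*x - 8 = (x - 2)^3

Eigenvalues and multiplicities (the geometric multiplicity of λ is n − rank(A − λI), which equals the number of Jordan blocks for λ):
  λ = 2: algebraic multiplicity = 3, geometric multiplicity = 2

Determining the block sizes for each eigenvalue:
  λ = 2: 2 blocks summing to 3 forces exactly one block of size 2 and the rest size 1 → block sizes [2, 1]

Assembling the blocks gives a Jordan form
J =
  [2, 1, 0]
  [0, 2, 0]
  [0, 0, 2]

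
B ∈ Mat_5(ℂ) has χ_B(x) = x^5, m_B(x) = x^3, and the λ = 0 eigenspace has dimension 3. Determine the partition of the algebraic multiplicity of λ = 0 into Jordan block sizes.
Block sizes for λ = 0: [3, 1, 1]

Step 1 — from the characteristic polynomial, algebraic multiplicity of λ = 0 is 5. From dim ker(B − (0)·I) = 3, there are exactly 3 Jordan blocks for λ = 0.
Step 2 — from the minimal polynomial, the factor (x − 0)^3 tells us the largest block for λ = 0 has size 3.
Step 3 — with total size 5, 3 blocks, and largest block 3, the block sizes (in nonincreasing order) are [3, 1, 1].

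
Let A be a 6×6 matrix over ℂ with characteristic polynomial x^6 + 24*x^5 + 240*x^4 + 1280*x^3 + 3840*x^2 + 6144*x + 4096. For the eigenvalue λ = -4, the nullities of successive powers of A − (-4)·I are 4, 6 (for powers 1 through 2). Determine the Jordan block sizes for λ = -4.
Block sizes for λ = -4: [2, 2, 1, 1]

From the dimensions of kernels of powers, the number of Jordan blocks of size at least j is d_j − d_{j−1} where d_j = dim ker(N^j) (with d_0 = 0). Computing the differences gives [4, 2].
The number of blocks of size exactly k is (#blocks of size ≥ k) − (#blocks of size ≥ k + 1), so the partition is: 2 block(s) of size 1, 2 block(s) of size 2.
In nonincreasing order the block sizes are [2, 2, 1, 1].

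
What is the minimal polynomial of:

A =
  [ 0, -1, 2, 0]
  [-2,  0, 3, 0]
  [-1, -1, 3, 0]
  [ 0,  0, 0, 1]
x^3 - 3*x^2 + 3*x - 1

The characteristic polynomial is χ_A(x) = (x - 1)^4, so the eigenvalues are known. The minimal polynomial is
  m_A(x) = Π_λ (x − λ)^{k_λ}
where k_λ is the size of the *largest* Jordan block for λ (equivalently, the smallest k with (A − λI)^k v = 0 for every generalised eigenvector v of λ).

  λ = 1: largest Jordan block has size 3, contributing (x − 1)^3

So m_A(x) = (x - 1)^3 = x^3 - 3*x^2 + 3*x - 1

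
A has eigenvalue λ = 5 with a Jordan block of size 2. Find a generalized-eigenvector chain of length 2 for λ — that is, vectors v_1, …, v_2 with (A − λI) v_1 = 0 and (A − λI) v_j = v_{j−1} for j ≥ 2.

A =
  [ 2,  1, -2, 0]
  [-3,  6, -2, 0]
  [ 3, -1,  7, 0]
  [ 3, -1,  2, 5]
A Jordan chain for λ = 5 of length 2:
v_1 = (-3, -3, 3, 3)ᵀ
v_2 = (1, 0, 0, 0)ᵀ

Let N = A − (5)·I. We want v_2 with N^2 v_2 = 0 but N^1 v_2 ≠ 0; then v_{j-1} := N · v_j for j = 2, …, 2.

Pick v_2 = (1, 0, 0, 0)ᵀ.
Then v_1 = N · v_2 = (-3, -3, 3, 3)ᵀ.

Sanity check: (A − (5)·I) v_1 = (0, 0, 0, 0)ᵀ = 0. ✓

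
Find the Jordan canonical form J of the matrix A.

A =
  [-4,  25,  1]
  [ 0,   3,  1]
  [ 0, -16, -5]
J_1(-4) ⊕ J_2(-1)

The characteristic polynomial is
  det(x·I − A) = x^3 + 6*x^2 + 9*x + 4 = (x + 1)^2*(x + 4)

Eigenvalues and multiplicities (the geometric multiplicity of λ is n − rank(A − λI), which equals the number of Jordan blocks for λ):
  λ = -4: algebraic multiplicity = 1, geometric multiplicity = 1
  λ = -1: algebraic multiplicity = 2, geometric multiplicity = 1

Determining the block sizes for each eigenvalue:
  λ = -4: one block (gm = 1), so the single block has size am = 1 → block sizes [1]
  λ = -1: one block (gm = 1), so the single block has size am = 2 → block sizes [2]

Assembling the blocks gives a Jordan form
J =
  [-4,  0,  0]
  [ 0, -1,  1]
  [ 0,  0, -1]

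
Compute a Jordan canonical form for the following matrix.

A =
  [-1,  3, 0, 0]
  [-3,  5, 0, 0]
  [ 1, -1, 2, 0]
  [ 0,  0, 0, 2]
J_2(2) ⊕ J_1(2) ⊕ J_1(2)

The characteristic polynomial is
  det(x·I − A) = x^4 - 8*x^3 + 24*x^2 - 32*x + 16 = (x - 2)^4

Eigenvalues and multiplicities (the geometric multiplicity of λ is n − rank(A − λI), which equals the number of Jordan blocks for λ):
  λ = 2: algebraic multiplicity = 4, geometric multiplicity = 3

Determining the block sizes for each eigenvalue:
  λ = 2: 3 blocks summing to 4 forces exactly one block of size 2 and the rest size 1 → block sizes [2, 1, 1]

Assembling the blocks gives a Jordan form
J =
  [2, 1, 0, 0]
  [0, 2, 0, 0]
  [0, 0, 2, 0]
  [0, 0, 0, 2]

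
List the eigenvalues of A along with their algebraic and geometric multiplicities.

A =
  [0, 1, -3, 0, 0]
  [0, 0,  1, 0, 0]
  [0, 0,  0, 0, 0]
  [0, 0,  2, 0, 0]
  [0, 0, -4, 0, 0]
λ = 0: alg = 5, geom = 3

Step 1 — factor the characteristic polynomial to read off the algebraic multiplicities:
  χ_A(x) = x^5

Step 2 — compute geometric multiplicities via the rank-nullity identity g(λ) = n − rank(A − λI):
  rank(A − (0)·I) = 2, so dim ker(A − (0)·I) = n − 2 = 3

Summary:
  λ = 0: algebraic multiplicity = 5, geometric multiplicity = 3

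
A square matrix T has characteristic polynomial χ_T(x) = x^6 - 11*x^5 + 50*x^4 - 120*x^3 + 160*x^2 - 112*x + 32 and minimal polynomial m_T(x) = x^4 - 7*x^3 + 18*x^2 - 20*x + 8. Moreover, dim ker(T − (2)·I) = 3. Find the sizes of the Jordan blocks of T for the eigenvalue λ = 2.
Block sizes for λ = 2: [3, 1, 1]

Step 1 — from the characteristic polynomial, algebraic multiplicity of λ = 2 is 5. From dim ker(T − (2)·I) = 3, there are exactly 3 Jordan blocks for λ = 2.
Step 2 — from the minimal polynomial, the factor (x − 2)^3 tells us the largest block for λ = 2 has size 3.
Step 3 — with total size 5, 3 blocks, and largest block 3, the block sizes (in nonincreasing order) are [3, 1, 1].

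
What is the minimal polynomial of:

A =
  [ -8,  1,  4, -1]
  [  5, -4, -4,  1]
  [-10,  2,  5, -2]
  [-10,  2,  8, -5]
x^2 + 6*x + 9

The characteristic polynomial is χ_A(x) = (x + 3)^4, so the eigenvalues are known. The minimal polynomial is
  m_A(x) = Π_λ (x − λ)^{k_λ}
where k_λ is the size of the *largest* Jordan block for λ (equivalently, the smallest k with (A − λI)^k v = 0 for every generalised eigenvector v of λ).

  λ = -3: largest Jordan block has size 2, contributing (x + 3)^2

So m_A(x) = (x + 3)^2 = x^2 + 6*x + 9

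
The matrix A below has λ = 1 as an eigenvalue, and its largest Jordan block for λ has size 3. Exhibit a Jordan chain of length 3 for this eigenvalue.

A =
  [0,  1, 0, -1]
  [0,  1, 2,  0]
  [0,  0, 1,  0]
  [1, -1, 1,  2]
A Jordan chain for λ = 1 of length 3:
v_1 = (1, 0, 0, -1)ᵀ
v_2 = (0, 2, 0, 1)ᵀ
v_3 = (0, 0, 1, 0)ᵀ

Let N = A − (1)·I. We want v_3 with N^3 v_3 = 0 but N^2 v_3 ≠ 0; then v_{j-1} := N · v_j for j = 3, …, 2.

Pick v_3 = (0, 0, 1, 0)ᵀ.
Then v_2 = N · v_3 = (0, 2, 0, 1)ᵀ.
Then v_1 = N · v_2 = (1, 0, 0, -1)ᵀ.

Sanity check: (A − (1)·I) v_1 = (0, 0, 0, 0)ᵀ = 0. ✓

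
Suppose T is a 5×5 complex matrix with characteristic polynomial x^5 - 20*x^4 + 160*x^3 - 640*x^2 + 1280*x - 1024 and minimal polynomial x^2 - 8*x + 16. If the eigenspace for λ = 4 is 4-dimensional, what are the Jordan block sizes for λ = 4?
Block sizes for λ = 4: [2, 1, 1, 1]

Step 1 — from the characteristic polynomial, algebraic multiplicity of λ = 4 is 5. From dim ker(T − (4)·I) = 4, there are exactly 4 Jordan blocks for λ = 4.
Step 2 — from the minimal polynomial, the factor (x − 4)^2 tells us the largest block for λ = 4 has size 2.
Step 3 — with total size 5, 4 blocks, and largest block 2, the block sizes (in nonincreasing order) are [2, 1, 1, 1].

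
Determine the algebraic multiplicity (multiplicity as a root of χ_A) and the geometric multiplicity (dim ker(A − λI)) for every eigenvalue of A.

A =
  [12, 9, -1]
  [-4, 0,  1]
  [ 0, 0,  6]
λ = 6: alg = 3, geom = 1

Step 1 — factor the characteristic polynomial to read off the algebraic multiplicities:
  χ_A(x) = (x - 6)^3

Step 2 — compute geometric multiplicities via the rank-nullity identity g(λ) = n − rank(A − λI):
  rank(A − (6)·I) = 2, so dim ker(A − (6)·I) = n − 2 = 1

Summary:
  λ = 6: algebraic multiplicity = 3, geometric multiplicity = 1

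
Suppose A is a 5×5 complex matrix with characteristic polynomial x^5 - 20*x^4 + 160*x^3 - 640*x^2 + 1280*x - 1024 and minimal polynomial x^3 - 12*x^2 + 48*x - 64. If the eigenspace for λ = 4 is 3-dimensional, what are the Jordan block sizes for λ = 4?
Block sizes for λ = 4: [3, 1, 1]

Step 1 — from the characteristic polynomial, algebraic multiplicity of λ = 4 is 5. From dim ker(A − (4)·I) = 3, there are exactly 3 Jordan blocks for λ = 4.
Step 2 — from the minimal polynomial, the factor (x − 4)^3 tells us the largest block for λ = 4 has size 3.
Step 3 — with total size 5, 3 blocks, and largest block 3, the block sizes (in nonincreasing order) are [3, 1, 1].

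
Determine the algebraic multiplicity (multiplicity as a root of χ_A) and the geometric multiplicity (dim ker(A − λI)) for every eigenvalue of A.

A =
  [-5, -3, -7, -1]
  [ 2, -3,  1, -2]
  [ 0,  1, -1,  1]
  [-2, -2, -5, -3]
λ = -3: alg = 4, geom = 2

Step 1 — factor the characteristic polynomial to read off the algebraic multiplicities:
  χ_A(x) = (x + 3)^4

Step 2 — compute geometric multiplicities via the rank-nullity identity g(λ) = n − rank(A − λI):
  rank(A − (-3)·I) = 2, so dim ker(A − (-3)·I) = n − 2 = 2

Summary:
  λ = -3: algebraic multiplicity = 4, geometric multiplicity = 2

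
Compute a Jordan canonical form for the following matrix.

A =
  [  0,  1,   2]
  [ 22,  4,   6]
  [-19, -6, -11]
J_2(-4) ⊕ J_1(1)

The characteristic polynomial is
  det(x·I − A) = x^3 + 7*x^2 + 8*x - 16 = (x - 1)*(x + 4)^2

Eigenvalues and multiplicities (the geometric multiplicity of λ is n − rank(A − λI), which equals the number of Jordan blocks for λ):
  λ = -4: algebraic multiplicity = 2, geometric multiplicity = 1
  λ = 1: algebraic multiplicity = 1, geometric multiplicity = 1

Determining the block sizes for each eigenvalue:
  λ = -4: one block (gm = 1), so the single block has size am = 2 → block sizes [2]
  λ = 1: one block (gm = 1), so the single block has size am = 1 → block sizes [1]

Assembling the blocks gives a Jordan form
J =
  [-4,  1, 0]
  [ 0, -4, 0]
  [ 0,  0, 1]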